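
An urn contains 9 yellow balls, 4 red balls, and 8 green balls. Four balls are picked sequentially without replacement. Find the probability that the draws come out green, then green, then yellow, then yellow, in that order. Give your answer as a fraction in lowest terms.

Each draw changes the counts, so multiply the conditional probabilities along the sequence:
P = 8/21 × 7/20 × 9/19 × 8/18 = 4032/143640 = 8/285.

8/285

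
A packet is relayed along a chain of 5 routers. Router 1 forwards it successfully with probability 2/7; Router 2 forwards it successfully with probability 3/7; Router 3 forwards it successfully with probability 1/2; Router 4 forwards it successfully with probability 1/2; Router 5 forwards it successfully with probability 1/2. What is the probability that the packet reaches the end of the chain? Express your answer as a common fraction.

3/196

Each stage is reached only if all earlier stages succeed, so
P = 2/7 × 3/7 × 1/2 × 1/2 × 1/2 = 6/392 = 3/196.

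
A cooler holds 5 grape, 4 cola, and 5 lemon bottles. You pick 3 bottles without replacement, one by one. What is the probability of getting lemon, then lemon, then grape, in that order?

Multiply the probability of each draw given the previous ones:
P = 5/14 × 4/13 × 5/12 = 100/2184 = 25/546.

25/546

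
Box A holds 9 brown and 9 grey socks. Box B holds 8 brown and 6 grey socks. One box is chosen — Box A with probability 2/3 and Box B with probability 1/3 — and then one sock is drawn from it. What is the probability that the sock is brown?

11/21

From Box A: P(brown) = 9/18.
From Box B: P(brown) = 8/14.
Total probability = (2/3)(9/18) + (1/3)(8/14) = 11/21.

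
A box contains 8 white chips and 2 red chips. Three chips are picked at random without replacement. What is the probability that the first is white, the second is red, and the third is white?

Chain rule:
P = 8/10 × 2/9 × 7/8 = 112/720 = 7/45.

7/45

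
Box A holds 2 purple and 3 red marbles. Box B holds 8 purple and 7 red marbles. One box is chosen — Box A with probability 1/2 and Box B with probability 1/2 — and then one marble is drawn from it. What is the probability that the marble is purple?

From Box A: P(purple) = 2/5.
From Box B: P(purple) = 8/15.
Total probability = (1/2)(2/5) + (1/2)(8/15) = 7/15.

7/15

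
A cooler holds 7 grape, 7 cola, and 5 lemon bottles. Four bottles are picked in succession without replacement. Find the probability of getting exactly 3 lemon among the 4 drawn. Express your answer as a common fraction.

35/969

One ordering (lemon drawn first) has probability 5/19 × 4/18 × 3/17 × 14/16 = 840/93024 = 35/3876.
There are C(4,3) = 4 such orderings, each equally likely, so P = 4 × 35/3876 = 35/969.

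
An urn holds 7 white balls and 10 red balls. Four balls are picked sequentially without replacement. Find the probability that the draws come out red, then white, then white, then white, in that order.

Each draw changes the counts, so multiply the conditional probabilities along the sequence:
P = 10/17 × 7/16 × 6/15 × 5/14 = 2100/57120 = 5/136.

5/136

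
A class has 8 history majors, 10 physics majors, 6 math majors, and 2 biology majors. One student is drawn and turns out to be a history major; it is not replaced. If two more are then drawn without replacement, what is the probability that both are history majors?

7/100

With the first student removed, 7 history majors remain out of 25.
P = 7/25 × 6/24 = 42/600 = 7/100.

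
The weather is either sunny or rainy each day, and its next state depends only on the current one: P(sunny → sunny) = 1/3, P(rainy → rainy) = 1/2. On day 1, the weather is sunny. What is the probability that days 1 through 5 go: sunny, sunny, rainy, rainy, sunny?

Day 1 is given. For each transition, use the conditional probability from the current state:
P(sunny | sunny) = 1/3; P(rainy | sunny) = 2/3; P(rainy | rainy) = 1/2; P(sunny | rainy) = 1/2.
P = 1/3 × 2/3 × 1/2 × 1/2 = 2/36 = 1/18.

1/18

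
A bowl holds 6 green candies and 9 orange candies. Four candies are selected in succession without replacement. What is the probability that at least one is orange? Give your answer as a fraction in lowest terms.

P(no orange) = 6/15 × 5/14 × 4/13 × 3/12 = 360/32760 = 1/91.
P(at least one) = 1 − 1/91 = 90/91.

90/91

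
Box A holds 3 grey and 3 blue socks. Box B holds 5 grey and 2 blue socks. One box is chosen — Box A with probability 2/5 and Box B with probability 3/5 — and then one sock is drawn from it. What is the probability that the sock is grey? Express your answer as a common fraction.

22/35

From Box A: P(grey) = 3/6.
From Box B: P(grey) = 5/7.
Total probability = (2/5)(3/6) + (3/5)(5/7) = 22/35.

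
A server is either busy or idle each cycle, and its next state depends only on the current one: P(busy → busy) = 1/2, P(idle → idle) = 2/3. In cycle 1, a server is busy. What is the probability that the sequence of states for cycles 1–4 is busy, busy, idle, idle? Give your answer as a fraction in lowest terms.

Cycle 1 is given. For each transition, use the conditional probability from the current state:
P(busy | busy) = 1/2; P(idle | busy) = 1/2; P(idle | idle) = 2/3.
P = 1/2 × 1/2 × 2/3 = 2/12 = 1/6.

1/6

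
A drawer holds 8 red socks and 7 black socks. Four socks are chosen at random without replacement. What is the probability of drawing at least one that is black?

P(no black) = 8/15 × 7/14 × 6/13 × 5/12 = 1680/32760 = 2/39.
P(at least one) = 1 − 2/39 = 37/39.

37/39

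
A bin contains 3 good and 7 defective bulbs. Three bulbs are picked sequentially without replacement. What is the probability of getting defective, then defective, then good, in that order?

7/40

Each draw changes the counts, so multiply the conditional probabilities along the sequence:
P = 7/10 × 6/9 × 3/8 = 126/720 = 7/40.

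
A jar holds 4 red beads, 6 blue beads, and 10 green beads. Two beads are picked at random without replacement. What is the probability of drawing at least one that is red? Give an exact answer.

7/19

P(no red) = 16/20 × 15/19 = 240/380 = 12/19.
P(at least one) = 1 − 12/19 = 7/19.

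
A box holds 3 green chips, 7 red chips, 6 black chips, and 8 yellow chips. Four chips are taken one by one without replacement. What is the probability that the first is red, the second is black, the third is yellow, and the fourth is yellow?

Multiply the probability of each draw given the previous ones:
P = 7/24 × 6/23 × 8/22 × 7/21 = 2352/255024 = 7/759.

7/759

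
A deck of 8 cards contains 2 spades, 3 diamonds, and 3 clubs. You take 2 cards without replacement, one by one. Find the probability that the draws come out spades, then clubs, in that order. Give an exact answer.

3/28

Chain rule:
P = 2/8 × 3/7 = 6/56 = 3/28.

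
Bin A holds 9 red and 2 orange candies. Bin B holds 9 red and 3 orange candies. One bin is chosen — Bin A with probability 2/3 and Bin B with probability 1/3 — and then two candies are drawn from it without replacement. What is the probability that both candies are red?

34/55

From Bin A: P(both red) = (9/11)(8/10) = 36/55.
From Bin B: P(both red) = (9/12)(8/11) = 6/11.
Total probability = (2/3)(36/55) + (1/3)(6/11) = 34/55.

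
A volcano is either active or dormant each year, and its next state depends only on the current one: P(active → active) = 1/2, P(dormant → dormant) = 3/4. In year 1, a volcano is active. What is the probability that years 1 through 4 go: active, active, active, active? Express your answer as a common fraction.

1/8

Year 1 is given. For each transition, use the conditional probability from the current state:
P(active | active) = 1/2; P(active | active) = 1/2; P(active | active) = 1/2.
P = 1/2 × 1/2 × 1/2 = 1/8.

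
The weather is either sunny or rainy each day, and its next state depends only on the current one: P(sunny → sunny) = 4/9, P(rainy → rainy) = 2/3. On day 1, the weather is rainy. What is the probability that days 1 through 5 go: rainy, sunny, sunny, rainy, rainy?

Day 1 is given. For each transition, use the conditional probability from the current state:
P(sunny | rainy) = 1/3; P(sunny | sunny) = 4/9; P(rainy | sunny) = 5/9; P(rainy | rainy) = 2/3.
P = 1/3 × 4/9 × 5/9 × 2/3 = 40/729.

40/729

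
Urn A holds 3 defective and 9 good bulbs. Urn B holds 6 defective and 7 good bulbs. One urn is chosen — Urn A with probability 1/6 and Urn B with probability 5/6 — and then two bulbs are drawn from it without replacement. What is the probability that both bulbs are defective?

From Urn A: P(both defective) = (3/12)(2/11) = 1/22.
From Urn B: P(both defective) = (6/13)(5/12) = 5/26.
Total probability = (1/6)(1/22) + (5/6)(5/26) = 24/143.

24/143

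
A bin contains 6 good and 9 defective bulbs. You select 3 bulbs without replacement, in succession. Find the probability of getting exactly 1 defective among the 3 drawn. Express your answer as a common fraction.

27/91

One ordering (defective drawn first) has probability 9/15 × 6/14 × 5/13 = 270/2730 = 9/91.
There are C(3,1) = 3 such orderings, each equally likely, so P = 3 × 9/91 = 27/91.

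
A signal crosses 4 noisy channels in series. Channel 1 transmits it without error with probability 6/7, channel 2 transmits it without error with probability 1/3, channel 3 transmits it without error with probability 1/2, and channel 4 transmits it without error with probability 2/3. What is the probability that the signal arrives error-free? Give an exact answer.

The events are sequential, so multiply the conditional probabilities:
P = 6/7 × 1/3 × 1/2 × 2/3 = 12/126 = 2/21.

2/21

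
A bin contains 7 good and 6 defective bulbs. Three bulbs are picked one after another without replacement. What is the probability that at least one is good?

P(no good) = 6/13 × 5/12 × 4/11 = 120/1716 = 10/143.
P(at least one) = 1 − 10/143 = 133/143.

133/143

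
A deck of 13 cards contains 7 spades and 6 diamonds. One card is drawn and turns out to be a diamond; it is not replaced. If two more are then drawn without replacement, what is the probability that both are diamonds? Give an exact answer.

After the first draw, 5 of the remaining 12 cards are diamonds.
P = 5/12 × 4/11 = 20/132 = 5/33.

5/33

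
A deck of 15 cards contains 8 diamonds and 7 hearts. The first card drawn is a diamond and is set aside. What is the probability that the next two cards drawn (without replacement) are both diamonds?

After the first draw, 7 of the remaining 14 cards are diamonds.
P = 7/14 × 6/13 = 42/182 = 3/13.

3/13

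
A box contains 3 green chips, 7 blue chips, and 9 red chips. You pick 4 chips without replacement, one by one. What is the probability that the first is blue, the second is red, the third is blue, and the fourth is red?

21/646

Multiply the probability of each draw given the previous ones:
P = 7/19 × 9/18 × 6/17 × 8/16 = 3024/93024 = 21/646.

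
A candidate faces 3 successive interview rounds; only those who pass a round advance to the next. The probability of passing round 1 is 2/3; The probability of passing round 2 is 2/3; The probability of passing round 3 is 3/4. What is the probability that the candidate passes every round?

1/3

The events are sequential, so multiply the conditional probabilities:
P = 2/3 × 2/3 × 3/4 = 12/36 = 1/3.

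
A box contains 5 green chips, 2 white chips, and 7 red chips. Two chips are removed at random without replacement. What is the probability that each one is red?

3/13

P = 7/14 × 6/13 = 42/182 = 3/13.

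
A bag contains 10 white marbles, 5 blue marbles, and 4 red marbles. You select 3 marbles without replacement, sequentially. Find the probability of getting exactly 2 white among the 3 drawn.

One ordering (white drawn first) has probability 10/19 × 9/18 × 9/17 = 810/5814 = 45/323.
There are C(3,2) = 3 such orderings, each equally likely, so P = 3 × 45/323 = 135/323.

135/323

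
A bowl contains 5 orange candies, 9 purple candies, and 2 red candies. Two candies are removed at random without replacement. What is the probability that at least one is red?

P(no red) = 14/16 × 13/15 = 182/240 = 91/120.
P(at least one) = 1 − 91/120 = 29/120.

29/120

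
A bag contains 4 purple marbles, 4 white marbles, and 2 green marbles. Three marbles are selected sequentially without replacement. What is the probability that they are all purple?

1/30

P(every draw is purple) = 4/10 × 3/9 × 2/8 = 24/720 = 1/30.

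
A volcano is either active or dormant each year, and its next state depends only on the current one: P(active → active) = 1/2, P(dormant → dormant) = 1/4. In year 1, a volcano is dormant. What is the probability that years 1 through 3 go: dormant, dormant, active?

Year 1 is given. For each transition, use the conditional probability from the current state:
P(dormant | dormant) = 1/4; P(active | dormant) = 3/4.
P = 1/4 × 3/4 = 3/16.

3/16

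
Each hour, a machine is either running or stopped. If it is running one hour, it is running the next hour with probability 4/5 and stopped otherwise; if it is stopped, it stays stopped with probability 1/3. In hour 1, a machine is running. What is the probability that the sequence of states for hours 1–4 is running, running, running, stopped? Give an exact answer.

16/125

Hour 1 is given. For each transition, use the conditional probability from the current state:
P(running | running) = 4/5; P(running | running) = 4/5; P(stopped | running) = 1/5.
P = 4/5 × 4/5 × 1/5 = 16/125.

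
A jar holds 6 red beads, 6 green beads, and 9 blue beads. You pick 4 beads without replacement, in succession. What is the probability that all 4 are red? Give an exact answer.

P(all red) = 6/21 × 5/20 × 4/19 × 3/18 = 360/143640 = 1/399.

1/399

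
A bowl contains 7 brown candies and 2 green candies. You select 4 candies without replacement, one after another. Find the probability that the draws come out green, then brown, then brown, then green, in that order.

Chain rule:
P = 2/9 × 7/8 × 6/7 × 1/6 = 84/3024 = 1/36.

1/36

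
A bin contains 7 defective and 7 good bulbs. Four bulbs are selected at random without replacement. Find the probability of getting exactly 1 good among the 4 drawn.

35/143

One ordering (good drawn first) has probability 7/14 × 7/13 × 6/12 × 5/11 = 1470/24024 = 35/572.
There are C(4,1) = 4 such orderings, each equally likely, so P = 4 × 35/572 = 35/143.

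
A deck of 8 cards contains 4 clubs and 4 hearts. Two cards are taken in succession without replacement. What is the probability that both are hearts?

P(every draw is a heart) = 4/8 × 3/7 = 12/56 = 3/14.

3/14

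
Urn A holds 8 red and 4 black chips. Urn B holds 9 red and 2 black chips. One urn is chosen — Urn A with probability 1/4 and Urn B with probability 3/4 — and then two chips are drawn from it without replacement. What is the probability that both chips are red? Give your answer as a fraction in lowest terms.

From Urn A: P(both red) = (8/12)(7/11) = 14/33.
From Urn B: P(both red) = (9/11)(8/10) = 36/55.
Total probability = (1/4)(14/33) + (3/4)(36/55) = 197/330.

197/330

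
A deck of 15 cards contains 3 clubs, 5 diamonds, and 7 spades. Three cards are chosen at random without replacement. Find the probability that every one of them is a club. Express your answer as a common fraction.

P = 3/15 × 2/14 × 1/13 = 6/2730 = 1/455.

1/455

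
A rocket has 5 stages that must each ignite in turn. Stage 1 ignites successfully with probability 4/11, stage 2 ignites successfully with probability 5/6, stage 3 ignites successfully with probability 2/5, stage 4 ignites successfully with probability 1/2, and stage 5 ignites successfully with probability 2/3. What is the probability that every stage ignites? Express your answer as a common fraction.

The events are sequential, so multiply the conditional probabilities:
P = 4/11 × 5/6 × 2/5 × 1/2 × 2/3 = 80/1980 = 4/99.

4/99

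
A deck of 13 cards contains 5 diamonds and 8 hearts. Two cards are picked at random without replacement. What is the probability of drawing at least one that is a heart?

34/39

P(no hearts) = 5/13 × 4/12 = 20/156 = 5/39.
P(at least one) = 1 − 5/39 = 34/39.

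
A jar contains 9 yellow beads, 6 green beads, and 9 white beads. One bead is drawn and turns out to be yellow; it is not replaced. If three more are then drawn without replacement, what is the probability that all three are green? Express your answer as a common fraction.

20/1771

After the first draw, 6 of the remaining 23 beads are green.
P = 6/23 × 5/22 × 4/21 = 120/10626 = 20/1771.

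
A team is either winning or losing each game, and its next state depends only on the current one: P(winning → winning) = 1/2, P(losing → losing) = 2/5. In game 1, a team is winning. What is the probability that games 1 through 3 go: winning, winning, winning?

1/4

Game 1 is given. For each transition, use the conditional probability from the current state:
P(winning | winning) = 1/2; P(winning | winning) = 1/2.
P = 1/2 × 1/2 = 1/4.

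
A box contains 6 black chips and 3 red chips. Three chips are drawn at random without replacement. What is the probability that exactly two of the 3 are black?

15/28

One ordering (black drawn first) has probability 6/9 × 5/8 × 3/7 = 90/504 = 5/28.
There are C(3,2) = 3 such orderings, each equally likely, so P = 3 × 5/28 = 15/28.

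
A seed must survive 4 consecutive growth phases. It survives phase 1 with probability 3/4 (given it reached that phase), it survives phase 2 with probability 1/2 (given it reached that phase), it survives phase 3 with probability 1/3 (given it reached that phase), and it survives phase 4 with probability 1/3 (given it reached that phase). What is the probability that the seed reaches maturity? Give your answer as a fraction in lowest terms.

1/24

Multiplying along the chain,
P = 3/4 × 1/2 × 1/3 × 1/3 = 3/72 = 1/24.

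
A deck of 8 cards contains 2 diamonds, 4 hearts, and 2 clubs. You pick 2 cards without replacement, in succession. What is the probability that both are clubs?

1/28

P = 2/8 × 1/7 = 2/56 = 1/28.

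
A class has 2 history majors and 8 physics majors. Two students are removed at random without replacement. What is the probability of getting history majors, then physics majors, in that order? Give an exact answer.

Each draw changes the counts, so multiply the conditional probabilities along the sequence:
P = 2/10 × 8/9 = 16/90 = 8/45.

8/45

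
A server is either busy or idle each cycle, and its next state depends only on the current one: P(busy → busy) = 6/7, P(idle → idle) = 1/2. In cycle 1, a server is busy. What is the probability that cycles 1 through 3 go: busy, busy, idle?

Cycle 1 is given. For each transition, use the conditional probability from the current state:
P(busy | busy) = 6/7; P(idle | busy) = 1/7.
P = 6/7 × 1/7 = 6/49.

6/49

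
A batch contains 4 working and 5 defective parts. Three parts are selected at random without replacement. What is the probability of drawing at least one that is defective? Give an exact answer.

20/21

P(no defective) = 4/9 × 3/8 × 2/7 = 24/504 = 1/21.
P(at least one) = 1 − 1/21 = 20/21.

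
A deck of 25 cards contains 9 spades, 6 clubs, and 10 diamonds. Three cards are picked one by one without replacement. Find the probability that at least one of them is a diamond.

P(no diamonds) = 15/25 × 14/24 × 13/23 = 2730/13800 = 91/460.
P(at least one) = 1 − 91/460 = 369/460.

369/460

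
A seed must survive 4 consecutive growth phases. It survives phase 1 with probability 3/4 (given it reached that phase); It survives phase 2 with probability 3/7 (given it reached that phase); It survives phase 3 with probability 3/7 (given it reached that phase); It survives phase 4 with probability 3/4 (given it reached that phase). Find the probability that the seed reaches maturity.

81/784

Each stage is reached only if all earlier stages succeed, so
P = 3/4 × 3/7 × 3/7 × 3/4 = 81/784.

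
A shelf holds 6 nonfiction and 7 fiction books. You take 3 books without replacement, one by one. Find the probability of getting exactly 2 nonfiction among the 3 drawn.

One ordering (nonfiction drawn first) has probability 6/13 × 5/12 × 7/11 = 210/1716 = 35/286.
There are C(3,2) = 3 such orderings, each equally likely, so P = 3 × 35/286 = 105/286.

105/286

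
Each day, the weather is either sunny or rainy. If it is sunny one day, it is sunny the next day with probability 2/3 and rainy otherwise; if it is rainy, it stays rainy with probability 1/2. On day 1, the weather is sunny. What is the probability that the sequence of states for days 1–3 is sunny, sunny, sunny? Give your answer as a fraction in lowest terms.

4/9

Day 1 is given. For each transition, use the conditional probability from the current state:
P(sunny | sunny) = 2/3; P(sunny | sunny) = 2/3.
P = 2/3 × 2/3 = 4/9.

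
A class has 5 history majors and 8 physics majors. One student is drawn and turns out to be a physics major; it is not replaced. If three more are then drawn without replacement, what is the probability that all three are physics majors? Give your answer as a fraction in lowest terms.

7/44

After the first draw, 7 of the remaining 12 students are physics majors.
P = 7/12 × 6/11 × 5/10 = 210/1320 = 7/44.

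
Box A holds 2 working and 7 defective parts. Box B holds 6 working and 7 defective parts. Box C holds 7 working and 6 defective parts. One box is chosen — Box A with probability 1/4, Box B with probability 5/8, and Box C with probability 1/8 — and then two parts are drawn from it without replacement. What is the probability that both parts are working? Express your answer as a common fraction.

301/1872

From Box A: P(both working) = (2/9)(1/8) = 1/36.
From Box B: P(both working) = (6/13)(5/12) = 5/26.
From Box C: P(both working) = (7/13)(6/12) = 7/26.
Total probability = (1/4)(1/36) + (5/8)(5/26) + (1/8)(7/26) = 301/1872.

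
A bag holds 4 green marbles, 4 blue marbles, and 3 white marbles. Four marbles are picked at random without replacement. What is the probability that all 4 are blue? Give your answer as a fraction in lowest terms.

P(all blue) = 4/11 × 3/10 × 2/9 × 1/8 = 24/7920 = 1/330.

1/330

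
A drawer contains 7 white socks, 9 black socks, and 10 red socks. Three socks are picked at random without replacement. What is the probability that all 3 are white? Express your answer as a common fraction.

7/520

P(every draw is white) = 7/26 × 6/25 × 5/24 = 210/15600 = 7/520.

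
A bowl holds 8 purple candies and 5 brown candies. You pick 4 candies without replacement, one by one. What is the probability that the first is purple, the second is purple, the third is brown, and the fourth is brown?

Each draw changes the counts, so multiply the conditional probabilities along the sequence:
P = 8/13 × 7/12 × 5/11 × 4/10 = 1120/17160 = 28/429.

28/429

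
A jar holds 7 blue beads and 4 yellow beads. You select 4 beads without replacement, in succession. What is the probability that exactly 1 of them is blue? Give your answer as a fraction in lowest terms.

One ordering (blue drawn first) has probability 7/11 × 4/10 × 3/9 × 2/8 = 168/7920 = 7/330.
There are C(4,1) = 4 such orderings, each equally likely, so P = 4 × 7/330 = 14/165.

14/165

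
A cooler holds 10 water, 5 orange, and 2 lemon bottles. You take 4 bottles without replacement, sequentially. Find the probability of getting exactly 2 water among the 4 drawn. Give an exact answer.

27/68

One ordering (water drawn first) has probability 10/17 × 9/16 × 7/15 × 6/14 = 3780/57120 = 9/136.
There are C(4,2) = 6 such orderings, each equally likely, so P = 6 × 9/136 = 27/68.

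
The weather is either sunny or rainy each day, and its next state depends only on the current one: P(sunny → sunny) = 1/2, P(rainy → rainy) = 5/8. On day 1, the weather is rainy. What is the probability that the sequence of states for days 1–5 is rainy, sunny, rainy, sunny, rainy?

Day 1 is given. For each transition, use the conditional probability from the current state:
P(sunny | rainy) = 3/8; P(rainy | sunny) = 1/2; P(sunny | rainy) = 3/8; P(rainy | sunny) = 1/2.
P = 3/8 × 1/2 × 3/8 × 1/2 = 9/256.

9/256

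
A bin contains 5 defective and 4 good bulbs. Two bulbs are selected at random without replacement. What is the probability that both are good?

1/6

P = 4/9 × 3/8 = 12/72 = 1/6.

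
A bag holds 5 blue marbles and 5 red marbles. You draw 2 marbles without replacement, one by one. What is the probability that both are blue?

P(every draw is blue) = 5/10 × 4/9 = 20/90 = 2/9.

2/9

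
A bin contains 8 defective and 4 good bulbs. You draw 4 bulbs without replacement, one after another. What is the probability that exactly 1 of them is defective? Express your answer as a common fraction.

One ordering (defective drawn first) has probability 8/12 × 4/11 × 3/10 × 2/9 = 192/11880 = 8/495.
There are C(4,1) = 4 such orderings, each equally likely, so P = 4 × 8/495 = 32/495.

32/495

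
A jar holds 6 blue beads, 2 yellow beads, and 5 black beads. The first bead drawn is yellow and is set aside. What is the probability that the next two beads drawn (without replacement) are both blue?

5/22

With the first bead removed, 6 blue remain out of 12.
P = 6/12 × 5/11 = 30/132 = 5/22.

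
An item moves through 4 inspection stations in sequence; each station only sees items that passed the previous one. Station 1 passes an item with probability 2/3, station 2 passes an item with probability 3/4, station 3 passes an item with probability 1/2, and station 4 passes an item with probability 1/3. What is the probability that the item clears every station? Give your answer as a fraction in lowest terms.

The events are sequential, so multiply the conditional probabilities:
P = 2/3 × 3/4 × 1/2 × 1/3 = 6/72 = 1/12.

1/12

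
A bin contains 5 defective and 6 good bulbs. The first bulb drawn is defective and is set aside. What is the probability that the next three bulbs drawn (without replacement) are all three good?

1/6

With the first bulb removed, 6 good remain out of 10.
P = 6/10 × 5/9 × 4/8 = 120/720 = 1/6.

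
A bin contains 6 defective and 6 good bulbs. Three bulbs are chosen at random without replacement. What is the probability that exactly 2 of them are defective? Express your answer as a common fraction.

One ordering (defective drawn first) has probability 6/12 × 5/11 × 6/10 = 180/1320 = 3/22.
There are C(3,2) = 3 such orderings, each equally likely, so P = 3 × 3/22 = 9/22.

9/22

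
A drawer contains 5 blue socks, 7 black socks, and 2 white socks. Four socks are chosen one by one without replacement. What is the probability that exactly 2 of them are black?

One ordering (black drawn first) has probability 7/14 × 6/13 × 7/12 × 6/11 = 1764/24024 = 21/286.
There are C(4,2) = 6 such orderings, each equally likely, so P = 6 × 21/286 = 63/143.

63/143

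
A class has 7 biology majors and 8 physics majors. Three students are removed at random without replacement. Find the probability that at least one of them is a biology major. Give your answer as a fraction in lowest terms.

57/65

P(no biology majors) = 8/15 × 7/14 × 6/13 = 336/2730 = 8/65.
P(at least one) = 1 − 8/65 = 57/65.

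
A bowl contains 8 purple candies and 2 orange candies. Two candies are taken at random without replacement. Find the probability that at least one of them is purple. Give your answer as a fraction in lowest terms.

P(no purple) = 2/10 × 1/9 = 2/90 = 1/45.
P(at least one) = 1 − 1/45 = 44/45.

44/45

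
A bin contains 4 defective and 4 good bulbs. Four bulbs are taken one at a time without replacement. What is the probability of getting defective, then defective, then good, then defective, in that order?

2/35

Multiply the probability of each draw given the previous ones:
P = 4/8 × 3/7 × 4/6 × 2/5 = 96/1680 = 2/35.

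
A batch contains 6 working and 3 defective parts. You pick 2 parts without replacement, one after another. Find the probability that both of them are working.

5/12

P = 6/9 × 5/8 = 30/72 = 5/12.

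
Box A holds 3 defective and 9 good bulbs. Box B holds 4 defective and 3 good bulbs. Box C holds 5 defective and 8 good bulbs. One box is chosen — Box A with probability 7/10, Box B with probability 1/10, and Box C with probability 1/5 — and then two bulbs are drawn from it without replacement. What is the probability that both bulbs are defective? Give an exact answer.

From Box A: P(both defective) = (3/12)(2/11) = 1/22.
From Box B: P(both defective) = (4/7)(3/6) = 2/7.
From Box C: P(both defective) = (5/13)(4/12) = 5/39.
Total probability = (7/10)(1/22) + (1/10)(2/7) + (1/5)(5/39) = 5167/60060.

5167/60060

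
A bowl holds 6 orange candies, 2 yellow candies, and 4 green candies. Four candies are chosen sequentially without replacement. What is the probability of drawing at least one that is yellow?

19/33

P(no yellow) = 10/12 × 9/11 × 8/10 × 7/9 = 5040/11880 = 14/33.
P(at least one) = 1 − 14/33 = 19/33.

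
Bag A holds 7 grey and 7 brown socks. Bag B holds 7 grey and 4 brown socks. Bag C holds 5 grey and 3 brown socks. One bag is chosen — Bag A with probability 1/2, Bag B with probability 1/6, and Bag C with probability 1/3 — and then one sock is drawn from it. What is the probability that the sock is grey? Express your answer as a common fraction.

From Bag A: P(grey) = 7/14.
From Bag B: P(grey) = 7/11.
From Bag C: P(grey) = 5/8.
Total probability = (1/2)(7/14) + (1/6)(7/11) + (1/3)(5/8) = 149/264.

149/264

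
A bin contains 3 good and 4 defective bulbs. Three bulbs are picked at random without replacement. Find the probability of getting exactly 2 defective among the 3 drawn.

One ordering (defective drawn first) has probability 4/7 × 3/6 × 3/5 = 36/210 = 6/35.
There are C(3,2) = 3 such orderings, each equally likely, so P = 3 × 6/35 = 18/35.

18/35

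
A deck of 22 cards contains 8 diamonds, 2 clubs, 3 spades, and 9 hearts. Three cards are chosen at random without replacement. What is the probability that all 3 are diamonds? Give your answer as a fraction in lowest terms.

2/55

P = 8/22 × 7/21 × 6/20 = 336/9240 = 2/55.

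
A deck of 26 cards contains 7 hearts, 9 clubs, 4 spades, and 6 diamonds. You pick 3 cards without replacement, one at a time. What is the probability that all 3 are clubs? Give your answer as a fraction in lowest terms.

21/650

P = 9/26 × 8/25 × 7/24 = 504/15600 = 21/650.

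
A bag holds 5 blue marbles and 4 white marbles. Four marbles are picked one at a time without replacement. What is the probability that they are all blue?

P(all blue) = 5/9 × 4/8 × 3/7 × 2/6 = 120/3024 = 5/126.

5/126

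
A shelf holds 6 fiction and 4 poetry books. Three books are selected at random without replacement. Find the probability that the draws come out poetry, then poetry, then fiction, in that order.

1/10

Chain rule:
P = 4/10 × 3/9 × 6/8 = 72/720 = 1/10.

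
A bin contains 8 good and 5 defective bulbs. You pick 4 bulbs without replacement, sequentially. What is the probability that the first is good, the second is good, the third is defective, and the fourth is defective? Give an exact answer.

28/429

Multiply the probability of each draw given the previous ones:
P = 8/13 × 7/12 × 5/11 × 4/10 = 1120/17160 = 28/429.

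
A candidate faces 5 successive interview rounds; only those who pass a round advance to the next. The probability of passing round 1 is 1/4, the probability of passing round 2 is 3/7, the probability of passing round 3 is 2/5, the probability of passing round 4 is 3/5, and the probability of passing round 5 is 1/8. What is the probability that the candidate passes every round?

9/2800

Multiplying along the chain,
P = 1/4 × 3/7 × 2/5 × 3/5 × 1/8 = 18/5600 = 9/2800.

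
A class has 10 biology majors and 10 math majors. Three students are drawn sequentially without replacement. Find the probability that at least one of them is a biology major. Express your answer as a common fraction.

17/19

P(no biology majors) = 10/20 × 9/19 × 8/18 = 720/6840 = 2/19.
P(at least one) = 1 − 2/19 = 17/19.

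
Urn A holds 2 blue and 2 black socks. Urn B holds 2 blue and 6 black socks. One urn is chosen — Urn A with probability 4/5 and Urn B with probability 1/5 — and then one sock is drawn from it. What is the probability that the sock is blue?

9/20

From Urn A: P(blue) = 2/4.
From Urn B: P(blue) = 2/8.
Total probability = (4/5)(2/4) + (1/5)(2/8) = 9/20.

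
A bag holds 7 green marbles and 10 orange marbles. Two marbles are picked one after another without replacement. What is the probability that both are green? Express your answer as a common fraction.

P(every draw is green) = 7/17 × 6/16 = 42/272 = 21/136.

21/136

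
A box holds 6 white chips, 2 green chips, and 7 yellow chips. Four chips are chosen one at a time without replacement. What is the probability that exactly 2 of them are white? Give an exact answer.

36/91

One ordering (white drawn first) has probability 6/15 × 5/14 × 9/13 × 8/12 = 2160/32760 = 6/91.
There are C(4,2) = 6 such orderings, each equally likely, so P = 6 × 6/91 = 36/91.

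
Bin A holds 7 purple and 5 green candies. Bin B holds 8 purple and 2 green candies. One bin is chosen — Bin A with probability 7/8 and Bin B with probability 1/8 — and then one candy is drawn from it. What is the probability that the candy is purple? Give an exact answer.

From Bin A: P(purple) = 7/12.
From Bin B: P(purple) = 8/10.
Total probability = (7/8)(7/12) + (1/8)(8/10) = 293/480.

293/480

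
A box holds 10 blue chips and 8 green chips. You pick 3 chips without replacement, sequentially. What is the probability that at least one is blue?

95/102

P(no blue) = 8/18 × 7/17 × 6/16 = 336/4896 = 7/102.
P(at least one) = 1 − 7/102 = 95/102.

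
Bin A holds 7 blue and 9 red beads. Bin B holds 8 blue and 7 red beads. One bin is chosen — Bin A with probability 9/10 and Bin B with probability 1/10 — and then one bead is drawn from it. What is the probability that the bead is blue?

1073/2400

From Bin A: P(blue) = 7/16.
From Bin B: P(blue) = 8/15.
Total probability = (9/10)(7/16) + (1/10)(8/15) = 1073/2400.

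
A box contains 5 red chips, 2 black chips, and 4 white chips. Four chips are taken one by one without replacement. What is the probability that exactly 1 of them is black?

One ordering (black drawn first) has probability 2/11 × 9/10 × 8/9 × 7/8 = 1008/7920 = 7/55.
There are C(4,1) = 4 such orderings, each equally likely, so P = 4 × 7/55 = 28/55.

28/55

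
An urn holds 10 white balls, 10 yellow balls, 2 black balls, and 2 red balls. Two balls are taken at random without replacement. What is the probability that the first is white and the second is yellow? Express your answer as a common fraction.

Each draw changes the counts, so multiply the conditional probabilities along the sequence:
P = 10/24 × 10/23 = 100/552 = 25/138.

25/138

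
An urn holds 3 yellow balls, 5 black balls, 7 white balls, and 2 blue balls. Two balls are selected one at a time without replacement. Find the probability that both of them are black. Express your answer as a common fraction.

5/68

P(every draw is black) = 5/17 × 4/16 = 20/272 = 5/68.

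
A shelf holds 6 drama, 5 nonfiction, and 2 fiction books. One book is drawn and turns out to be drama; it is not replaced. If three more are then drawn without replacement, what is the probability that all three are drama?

With the first book removed, 5 drama remain out of 12.
P = 5/12 × 4/11 × 3/10 = 60/1320 = 1/22.

1/22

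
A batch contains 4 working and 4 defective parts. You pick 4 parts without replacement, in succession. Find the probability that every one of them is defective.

P(every draw is defective) = 4/8 × 3/7 × 2/6 × 1/5 = 24/1680 = 1/70.

1/70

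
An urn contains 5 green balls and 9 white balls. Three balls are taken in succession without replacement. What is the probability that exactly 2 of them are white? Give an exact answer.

45/91

One ordering (white drawn first) has probability 9/14 × 8/13 × 5/12 = 360/2184 = 15/91.
There are C(3,2) = 3 such orderings, each equally likely, so P = 3 × 15/91 = 45/91.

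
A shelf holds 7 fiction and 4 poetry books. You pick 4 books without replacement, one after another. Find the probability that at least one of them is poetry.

59/66

P(no poetry) = 7/11 × 6/10 × 5/9 × 4/8 = 840/7920 = 7/66.
P(at least one) = 1 − 7/66 = 59/66.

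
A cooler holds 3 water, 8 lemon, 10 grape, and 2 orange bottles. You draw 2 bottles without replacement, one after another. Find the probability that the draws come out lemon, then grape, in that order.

40/253

Multiply the probability of each draw given the previous ones:
P = 8/23 × 10/22 = 80/506 = 40/253.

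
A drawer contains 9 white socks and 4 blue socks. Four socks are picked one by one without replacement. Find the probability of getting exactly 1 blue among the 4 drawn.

One ordering (blue drawn first) has probability 4/13 × 9/12 × 8/11 × 7/10 = 2016/17160 = 84/715.
There are C(4,1) = 4 such orderings, each equally likely, so P = 4 × 84/715 = 336/715.

336/715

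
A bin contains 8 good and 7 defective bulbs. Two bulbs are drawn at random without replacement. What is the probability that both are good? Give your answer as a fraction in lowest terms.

4/15

P = 8/15 × 7/14 = 56/210 = 4/15.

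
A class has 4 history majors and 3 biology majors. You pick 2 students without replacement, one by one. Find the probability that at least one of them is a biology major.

P(no biology majors) = 4/7 × 3/6 = 12/42 = 2/7.
P(at least one) = 1 − 2/7 = 5/7.

5/7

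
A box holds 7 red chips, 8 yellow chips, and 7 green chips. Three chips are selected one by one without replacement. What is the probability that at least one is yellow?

P(no yellow) = 14/22 × 13/21 × 12/20 = 2184/9240 = 13/55.
P(at least one) = 1 − 13/55 = 42/55.

42/55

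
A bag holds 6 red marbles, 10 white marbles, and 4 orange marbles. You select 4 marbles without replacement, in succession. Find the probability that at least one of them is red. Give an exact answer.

P(no red) = 14/20 × 13/19 × 12/18 × 11/17 = 24024/116280 = 1001/4845.
P(at least one) = 1 − 1001/4845 = 3844/4845.

3844/4845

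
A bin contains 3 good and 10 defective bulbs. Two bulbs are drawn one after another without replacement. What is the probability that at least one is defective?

25/26

P(no defective) = 3/13 × 2/12 = 6/156 = 1/26.
P(at least one) = 1 − 1/26 = 25/26.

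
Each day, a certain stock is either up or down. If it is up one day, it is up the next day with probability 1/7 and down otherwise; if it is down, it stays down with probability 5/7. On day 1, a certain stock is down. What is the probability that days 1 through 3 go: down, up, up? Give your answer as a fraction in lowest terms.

Day 1 is given. For each transition, use the conditional probability from the current state:
P(up | down) = 2/7; P(up | up) = 1/7.
P = 2/7 × 1/7 = 2/49.

2/49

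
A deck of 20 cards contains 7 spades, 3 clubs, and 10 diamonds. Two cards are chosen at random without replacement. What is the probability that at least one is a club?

27/95

P(no clubs) = 17/20 × 16/19 = 272/380 = 68/95.
P(at least one) = 1 − 68/95 = 27/95.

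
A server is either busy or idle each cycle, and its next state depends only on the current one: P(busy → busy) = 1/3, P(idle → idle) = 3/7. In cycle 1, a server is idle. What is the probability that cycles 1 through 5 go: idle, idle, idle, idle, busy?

108/2401

Cycle 1 is given. For each transition, use the conditional probability from the current state:
P(idle | idle) = 3/7; P(idle | idle) = 3/7; P(idle | idle) = 3/7; P(busy | idle) = 4/7.
P = 3/7 × 3/7 × 3/7 × 4/7 = 108/2401.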